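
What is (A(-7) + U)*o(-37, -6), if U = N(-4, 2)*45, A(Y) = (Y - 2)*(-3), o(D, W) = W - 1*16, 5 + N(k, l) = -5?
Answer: 9306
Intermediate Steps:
N(k, l) = -10 (N(k, l) = -5 - 5 = -10)
o(D, W) = -16 + W (o(D, W) = W - 16 = -16 + W)
A(Y) = 6 - 3*Y (A(Y) = (-2 + Y)*(-3) = 6 - 3*Y)
U = -450 (U = -10*45 = -450)
(A(-7) + U)*o(-37, -6) = ((6 - 3*(-7)) - 450)*(-16 - 6) = ((6 + 21) - 450)*(-22) = (27 - 450)*(-22) = -423*(-22) = 9306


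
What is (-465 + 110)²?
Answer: 126025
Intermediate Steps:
(-465 + 110)² = (-355)² = 126025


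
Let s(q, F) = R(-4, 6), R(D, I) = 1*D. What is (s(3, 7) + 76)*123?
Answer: 8856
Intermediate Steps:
R(D, I) = D
s(q, F) = -4
(s(3, 7) + 76)*123 = (-4 + 76)*123 = 72*123 = 8856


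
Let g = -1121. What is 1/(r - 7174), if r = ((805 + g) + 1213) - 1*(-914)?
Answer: -1/5363 ≈ -0.00018646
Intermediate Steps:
r = 1811 (r = ((805 - 1121) + 1213) - 1*(-914) = (-316 + 1213) + 914 = 897 + 914 = 1811)
1/(r - 7174) = 1/(1811 - 7174) = 1/(-5363) = -1/5363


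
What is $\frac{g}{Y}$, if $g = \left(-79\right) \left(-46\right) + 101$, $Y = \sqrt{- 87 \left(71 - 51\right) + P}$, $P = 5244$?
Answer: $\frac{1245 \sqrt{219}}{292} \approx 63.097$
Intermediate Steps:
$Y = 4 \sqrt{219}$ ($Y = \sqrt{- 87 \left(71 - 51\right) + 5244} = \sqrt{\left(-87\right) 20 + 5244} = \sqrt{-1740 + 5244} = \sqrt{3504} = 4 \sqrt{219} \approx 59.195$)
$g = 3735$ ($g = 3634 + 101 = 3735$)
$\frac{g}{Y} = \frac{3735}{4 \sqrt{219}} = 3735 \frac{\sqrt{219}}{876} = \frac{1245 \sqrt{219}}{292}$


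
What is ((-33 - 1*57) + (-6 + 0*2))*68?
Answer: -6528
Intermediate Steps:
((-33 - 1*57) + (-6 + 0*2))*68 = ((-33 - 57) + (-6 + 0))*68 = (-90 - 6)*68 = -96*68 = -6528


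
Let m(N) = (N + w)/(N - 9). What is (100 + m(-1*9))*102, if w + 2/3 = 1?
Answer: 92242/9 ≈ 10249.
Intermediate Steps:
w = 1/3 (w = -2/3 + 1 = 1/3 ≈ 0.33333)
m(N) = (1/3 + N)/(-9 + N) (m(N) = (N + 1/3)/(N - 9) = (1/3 + N)/(-9 + N))
(100 + m(-1*9))*102 = (100 + (1/3 - 1*9)/(-9 - 1*9))*102 = (100 + (1/3 - 9)/(-9 - 9))*102 = (100 - 26/3/(-18))*102 = (100 - 1/18*(-26/3))*102 = (100 + 13/27)*102 = (2713/27)*102 = 92242/9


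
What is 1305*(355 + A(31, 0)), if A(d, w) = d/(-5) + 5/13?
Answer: 5923917/13 ≈ 4.5569e+5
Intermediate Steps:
A(d, w) = 5/13 - d/5 (A(d, w) = d*(-⅕) + 5*(1/13) = -d/5 + 5/13 = 5/13 - d/5)
1305*(355 + A(31, 0)) = 1305*(355 + (5/13 - ⅕*31)) = 1305*(355 + (5/13 - 31/5)) = 1305*(355 - 378/65) = 1305*(22697/65) = 5923917/13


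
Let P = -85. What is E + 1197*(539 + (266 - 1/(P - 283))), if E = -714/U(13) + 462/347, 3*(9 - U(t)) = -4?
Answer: 3814169076753/3958576 ≈ 9.6352e+5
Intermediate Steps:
U(t) = 31/3 (U(t) = 9 - ⅓*(-4) = 9 + 4/3 = 31/3)
E = -728952/10757 (E = -714/31/3 + 462/347 = -714*3/31 + 462*(1/347) = -2142/31 + 462/347 = -728952/10757 ≈ -67.765)
E + 1197*(539 + (266 - 1/(P - 283))) = -728952/10757 + 1197*(539 + (266 - 1/(-85 - 283))) = -728952/10757 + 1197*(539 + (266 - 1/(-368))) = -728952/10757 + 1197*(539 + (266 - 1*(-1/368))) = -728952/10757 + 1197*(539 + (266 + 1/368)) = -728952/10757 + 1197*(539 + 97889/368) = -728952/10757 + 1197*(296241/368) = -728952/10757 + 354600477/368 = 3814169076753/3958576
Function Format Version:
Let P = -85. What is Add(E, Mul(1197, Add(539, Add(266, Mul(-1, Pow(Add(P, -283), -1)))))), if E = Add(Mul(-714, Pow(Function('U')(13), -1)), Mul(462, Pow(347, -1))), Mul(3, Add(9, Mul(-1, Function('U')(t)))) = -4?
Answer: Rational(3814169076753, 3958576) ≈ 9.6352e+5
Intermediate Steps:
Function('U')(t) = Rational(31, 3) (Function('U')(t) = Add(9, Mul(Rational(-1, 3), -4)) = Add(9, Rational(4, 3)) = Rational(31, 3))
E = Rational(-728952, 10757) (E = Add(Mul(-714, Pow(Rational(31, 3), -1)), Mul(462, Pow(347, -1))) = Add(Mul(-714, Rational(3, 31)), Mul(462, Rational(1, 347))) = Add(Rational(-2142, 31), Rational(462, 347)) = Rational(-728952, 10757) ≈ -67.765)
Add(E, Mul(1197, Add(539, Add(266, Mul(-1, Pow(Add(P, -283), -1)))))) = Add(Rational(-728952, 10757), Mul(1197, Add(539, Add(266, Mul(-1, Pow(Add(-85, -283), -1)))))) = Add(Rational(-728952, 10757), Mul(1197, Add(539, Add(266, Mul(-1, Pow(-368, -1)))))) = Add(Rational(-728952, 10757), Mul(1197, Add(539, Add(266, Mul(-1, Rational(-1, 368)))))) = Add(Rational(-728952, 10757), Mul(1197, Add(539, Add(266, Rational(1, 368))))) = Add(Rational(-728952, 10757), Mul(1197, Add(539, Rational(97889, 368)))) = Add(Rational(-728952, 10757), Mul(1197, Rational(296241, 368))) = Add(Rational(-728952, 10757), Rational(354600477, 368)) = Rational(3814169076753, 3958576)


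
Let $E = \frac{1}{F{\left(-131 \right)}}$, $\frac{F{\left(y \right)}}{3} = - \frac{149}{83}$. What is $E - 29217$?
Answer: $- \frac{13060082}{447} \approx -29217.0$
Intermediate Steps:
$F{\left(y \right)} = - \frac{447}{83}$ ($F{\left(y \right)} = 3 \left(- \frac{149}{83}\right) = - \frac{447}{83}$)
$E = - \frac{83}{447}$ ($E = \frac{1}{- \frac{447}{83}} = - \frac{83}{447} \approx -0.18568$)
$E - 29217 = - \frac{83}{447} - 29217 = - \frac{13060082}{447}$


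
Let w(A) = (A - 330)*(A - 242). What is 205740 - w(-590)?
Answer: -559700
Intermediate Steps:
w(A) = (-330 + A)*(-242 + A)
205740 - w(-590) = 205740 - (79860 + (-590)² - 572*(-590)) = 205740 - (79860 + 348100 + 337480) = 205740 - 1*765440 = 205740 - 765440 = -559700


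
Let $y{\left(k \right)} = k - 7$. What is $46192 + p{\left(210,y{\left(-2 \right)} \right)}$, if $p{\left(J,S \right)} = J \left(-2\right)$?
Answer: $45772$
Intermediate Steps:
$y{\left(k \right)} = -7 + k$ ($y{\left(k \right)} = k - 7 = -7 + k$)
$p{\left(J,S \right)} = - 2 J$
$46192 + p{\left(210,y{\left(-2 \right)} \right)} = 46192 - 420 = 45772$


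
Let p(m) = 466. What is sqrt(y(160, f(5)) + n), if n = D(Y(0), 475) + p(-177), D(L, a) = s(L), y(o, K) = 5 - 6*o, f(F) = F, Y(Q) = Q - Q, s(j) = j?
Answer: I*sqrt(489) ≈ 22.113*I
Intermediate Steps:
Y(Q) = 0
D(L, a) = L
n = 466 (n = 0 + 466 = 466)
sqrt(y(160, f(5)) + n) = sqrt((5 - 6*160) + 466) = sqrt((5 - 960) + 466) = sqrt(-955 + 466) = sqrt(-489) = I*sqrt(489)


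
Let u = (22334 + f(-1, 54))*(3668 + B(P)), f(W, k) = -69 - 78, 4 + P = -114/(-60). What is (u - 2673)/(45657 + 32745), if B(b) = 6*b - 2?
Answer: 67546094/65335 ≈ 1033.8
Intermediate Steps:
P = -21/10 (P = -4 - 114/(-60) = -4 - 114*(-1/60) = -4 + 19/10 = -21/10 ≈ -2.1000)
f(W, k) = -147
B(b) = -2 + 6*b
u = 405289929/5 (u = (22334 - 147)*(3668 + (-2 + 6*(-21/10))) = 22187*(3668 + (-2 - 63/5)) = 22187*(3668 - 73/5) = 22187*(18267/5) = 405289929/5 ≈ 8.1058e+7)
(u - 2673)/(45657 + 32745) = (405289929/5 - 2673)/(45657 + 32745) = (405276564/5)/78402 = (405276564/5)*(1/78402) = 67546094/65335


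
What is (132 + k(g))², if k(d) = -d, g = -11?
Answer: 20449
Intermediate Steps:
(132 + k(g))² = (132 - 1*(-11))² = (132 + 11)² = 143² = 20449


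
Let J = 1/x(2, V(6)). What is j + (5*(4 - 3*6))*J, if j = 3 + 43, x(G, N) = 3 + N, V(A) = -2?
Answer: -24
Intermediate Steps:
J = 1 (J = 1/(3 - 2) = 1/1 = 1)
j = 46
j + (5*(4 - 3*6))*J = 46 + (5*(4 - 3*6))*1 = 46 + (5*(4 - 18))*1 = 46 + (5*(-14))*1 = 46 - 70*1 = 46 - 70 = -24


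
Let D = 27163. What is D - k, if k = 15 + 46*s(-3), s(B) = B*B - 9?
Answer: 27148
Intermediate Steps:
s(B) = -9 + B**2 (s(B) = B**2 - 9 = -9 + B**2)
k = 15 (k = 15 + 46*(-9 + (-3)**2) = 15 + 46*(-9 + 9) = 15 + 46*0 = 15 + 0 = 15)
D - k = 27163 - 1*15 = 27163 - 15 = 27148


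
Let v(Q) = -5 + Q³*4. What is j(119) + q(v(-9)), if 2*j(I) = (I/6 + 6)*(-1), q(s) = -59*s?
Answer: 2067913/12 ≈ 1.7233e+5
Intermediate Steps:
v(Q) = -5 + 4*Q³
j(I) = -3 - I/12 (j(I) = ((I/6 + 6)*(-1))/2 = ((6 + I/6)*(-1))/2 = (-6 - I/6)/2 = -3 - I/12)
j(119) + q(v(-9)) = (-3 - 1/12*119) - 59*(-5 + 4*(-9)³) = (-3 - 119/12) - 59*(-5 + 4*(-729)) = -155/12 - 59*(-5 - 2916) = -155/12 - 59*(-2921) = -155/12 + 172339 = 2067913/12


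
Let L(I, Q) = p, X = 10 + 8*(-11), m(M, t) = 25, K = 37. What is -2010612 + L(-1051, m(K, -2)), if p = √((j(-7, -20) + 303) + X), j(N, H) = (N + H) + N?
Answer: -2010612 + √191 ≈ -2.0106e+6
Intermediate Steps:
j(N, H) = H + 2*N (j(N, H) = (H + N) + N = H + 2*N)
X = -78 (X = 10 - 88 = -78)
p = √191 (p = √(((-20 + 2*(-7)) + 303) - 78) = √(((-20 - 14) + 303) - 78) = √((-34 + 303) - 78) = √(269 - 78) = √191 ≈ 13.820)
L(I, Q) = √191
-2010612 + L(-1051, m(K, -2)) = -2010612 + √191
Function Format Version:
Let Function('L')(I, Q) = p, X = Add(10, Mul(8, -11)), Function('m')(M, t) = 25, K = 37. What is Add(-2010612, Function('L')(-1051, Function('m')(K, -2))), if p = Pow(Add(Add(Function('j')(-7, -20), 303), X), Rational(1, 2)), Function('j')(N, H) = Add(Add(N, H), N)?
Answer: Add(-2010612, Pow(191, Rational(1, 2))) ≈ -2.0106e+6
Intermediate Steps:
Function('j')(N, H) = Add(H, Mul(2, N)) (Function('j')(N, H) = Add(Add(H, N), N) = Add(H, Mul(2, N)))
X = -78 (X = Add(10, -88) = -78)
p = Pow(191, Rational(1, 2)) (p = Pow(Add(Add(Add(-20, Mul(2, -7)), 303), -78), Rational(1, 2)) = Pow(Add(Add(Add(-20, -14), 303), -78), Rational(1, 2)) = Pow(Add(Add(-34, 303), -78), Rational(1, 2)) = Pow(Add(269, -78), Rational(1, 2)) = Pow(191, Rational(1, 2)) ≈ 13.820)
Function('L')(I, Q) = Pow(191, Rational(1, 2))
Add(-2010612, Function('L')(-1051, Function('m')(K, -2))) = Add(-2010612, Pow(191, Rational(1, 2)))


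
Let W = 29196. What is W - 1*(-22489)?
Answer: 51685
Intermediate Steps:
W - 1*(-22489) = 29196 - 1*(-22489) = 29196 + 22489 = 51685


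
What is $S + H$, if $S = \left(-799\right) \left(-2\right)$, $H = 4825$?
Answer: $6423$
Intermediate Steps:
$S = 1598$
$S + H = 1598 + 4825 = 6423$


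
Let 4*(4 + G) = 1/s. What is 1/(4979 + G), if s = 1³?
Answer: 4/19901 ≈ 0.00020100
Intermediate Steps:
s = 1
G = -15/4 (G = -4 + (¼)/1 = -4 + (¼)*1 = -4 + ¼ = -15/4 ≈ -3.7500)
1/(4979 + G) = 1/(4979 - 15/4) = 1/(19901/4) = 4/19901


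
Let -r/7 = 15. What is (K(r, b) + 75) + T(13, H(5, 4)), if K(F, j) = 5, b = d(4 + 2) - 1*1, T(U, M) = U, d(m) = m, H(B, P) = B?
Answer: 93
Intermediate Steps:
r = -105 (r = -7*15 = -105)
b = 5 (b = (4 + 2) - 1*1 = 6 - 1 = 5)
(K(r, b) + 75) + T(13, H(5, 4)) = (5 + 75) + 13 = 80 + 13 = 93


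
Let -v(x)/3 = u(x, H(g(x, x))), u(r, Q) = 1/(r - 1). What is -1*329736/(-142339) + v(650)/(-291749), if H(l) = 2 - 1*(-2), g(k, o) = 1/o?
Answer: 62433896650353/26951192331239 ≈ 2.3166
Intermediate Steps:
H(l) = 4 (H(l) = 2 + 2 = 4)
u(r, Q) = 1/(-1 + r)
v(x) = -3/(-1 + x)
-1*329736/(-142339) + v(650)/(-291749) = -1*329736/(-142339) - 3/(-1 + 650)/(-291749) = -329736*(-1/142339) - 3/649*(-1/291749) = 329736/142339 - 3*1/649*(-1/291749) = 329736/142339 - 3/649*(-1/291749) = 329736/142339 + 3/189345101 = 62433896650353/26951192331239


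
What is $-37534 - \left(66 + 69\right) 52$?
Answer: $-44554$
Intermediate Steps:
$-37534 - \left(66 + 69\right) 52 = -37534 - 135 \cdot 52 = -37534 - 7020 = -44554$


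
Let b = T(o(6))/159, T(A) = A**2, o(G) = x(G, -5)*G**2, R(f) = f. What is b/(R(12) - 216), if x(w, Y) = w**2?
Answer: -46656/901 ≈ -51.782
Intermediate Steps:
o(G) = G**4 (o(G) = G**2*G**2 = G**4)
b = 559872/53 (b = (6**4)**2/159 = 1296**2*(1/159) = 1679616*(1/159) = 559872/53 ≈ 10564.)
b/(R(12) - 216) = (559872/53)/(12 - 216) = (559872/53)/(-204) = -1/204*559872/53 = -46656/901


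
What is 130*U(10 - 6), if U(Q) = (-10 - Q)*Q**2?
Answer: -29120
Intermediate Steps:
U(Q) = Q**2*(-10 - Q)
130*U(10 - 6) = 130*((10 - 6)**2*(-10 - (10 - 6))) = 130*(4**2*(-10 - 1*4)) = 130*(16*(-10 - 4)) = 130*(16*(-14)) = 130*(-224) = -29120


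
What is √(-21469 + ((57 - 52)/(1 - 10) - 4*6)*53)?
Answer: I*√204934/3 ≈ 150.9*I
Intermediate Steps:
√(-21469 + ((57 - 52)/(1 - 10) - 4*6)*53) = √(-21469 + (5/(-9) - 24)*53) = √(-21469 + (5*(-⅑) - 24)*53) = √(-21469 + (-5/9 - 24)*53) = √(-21469 - 221/9*53) = √(-21469 - 11713/9) = √(-204934/9) = I*√204934/3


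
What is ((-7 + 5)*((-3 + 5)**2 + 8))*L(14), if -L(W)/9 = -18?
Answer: -3888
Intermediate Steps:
L(W) = 162 (L(W) = -9*(-18) = 162)
((-7 + 5)*((-3 + 5)**2 + 8))*L(14) = ((-7 + 5)*((-3 + 5)**2 + 8))*162 = -2*(2**2 + 8)*162 = -2*(4 + 8)*162 = -2*12*162 = -24*162 = -3888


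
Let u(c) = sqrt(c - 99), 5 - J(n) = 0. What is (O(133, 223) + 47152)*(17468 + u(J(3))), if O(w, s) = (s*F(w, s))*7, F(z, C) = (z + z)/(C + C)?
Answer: 839913844 + 48083*I*sqrt(94) ≈ 8.3991e+8 + 4.6618e+5*I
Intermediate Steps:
J(n) = 5 (J(n) = 5 - 1*0 = 5 + 0 = 5)
u(c) = sqrt(-99 + c)
F(z, C) = z/C (F(z, C) = (2*z)/((2*C)) = (2*z)*(1/(2*C)) = z/C)
O(w, s) = 7*w (O(w, s) = (s*(w/s))*7 = w*7 = 7*w)
(O(133, 223) + 47152)*(17468 + u(J(3))) = (7*133 + 47152)*(17468 + sqrt(-99 + 5)) = (931 + 47152)*(17468 + sqrt(-94)) = 48083*(17468 + I*sqrt(94)) = 839913844 + 48083*I*sqrt(94)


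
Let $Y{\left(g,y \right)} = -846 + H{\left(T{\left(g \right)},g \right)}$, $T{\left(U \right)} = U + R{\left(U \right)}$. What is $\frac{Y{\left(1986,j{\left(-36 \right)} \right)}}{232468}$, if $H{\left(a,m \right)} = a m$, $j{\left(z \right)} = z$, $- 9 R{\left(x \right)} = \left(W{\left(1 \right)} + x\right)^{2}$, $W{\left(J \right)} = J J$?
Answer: $- \frac{650464457}{174351} \approx -3730.8$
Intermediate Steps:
$W{\left(J \right)} = J^{2}$
$R{\left(x \right)} = - \frac{\left(1 + x\right)^{2}}{9}$ ($R{\left(x \right)} = - \frac{\left(1^{2} + x\right)^{2}}{9} = - \frac{\left(1 + x\right)^{2}}{9}$)
$T{\left(U \right)} = U - \frac{\left(1 + U\right)^{2}}{9}$
$Y{\left(g,y \right)} = -846 + g \left(g - \frac{\left(1 + g\right)^{2}}{9}\right)$ ($Y{\left(g,y \right)} = -846 + \left(g - \frac{\left(1 + g\right)^{2}}{9}\right) g = -846 + g \left(g - \frac{\left(1 + g\right)^{2}}{9}\right)$)
$\frac{Y{\left(1986,j{\left(-36 \right)} \right)}}{232468} = \frac{-846 + \frac{1}{9} \cdot 1986 \left(- \left(1 + 1986\right)^{2} + 9 \cdot 1986\right)}{232468} = \left(-846 + \frac{1}{9} \cdot 1986 \left(- 1987^{2} + 17874\right)\right) \frac{1}{232468} = \left(-846 + \frac{1}{9} \cdot 1986 \left(\left(-1\right) 3948169 + 17874\right)\right) \frac{1}{232468} = \left(-846 + \frac{1}{9} \cdot 1986 \left(-3948169 + 17874\right)\right) \frac{1}{232468} = \left(-846 + \frac{1}{9} \cdot 1986 \left(-3930295\right)\right) \frac{1}{232468} = \left(-846 - \frac{2601855290}{3}\right) \frac{1}{232468} = \left(- \frac{2601857828}{3}\right) \frac{1}{232468} = - \frac{650464457}{174351}$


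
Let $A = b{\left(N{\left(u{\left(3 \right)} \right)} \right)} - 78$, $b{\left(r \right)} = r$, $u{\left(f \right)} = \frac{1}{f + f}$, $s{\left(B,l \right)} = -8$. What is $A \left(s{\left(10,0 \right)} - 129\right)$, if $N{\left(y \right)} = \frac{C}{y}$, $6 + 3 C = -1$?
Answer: $12604$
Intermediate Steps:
$u{\left(f \right)} = \frac{1}{2 f}$
$C = - \frac{7}{3}$ ($C = -2 + \frac{1}{3} \left(-1\right) = -2 - \frac{1}{3} = - \frac{7}{3} \approx -2.3333$)
$N{\left(y \right)} = - \frac{7}{3 y}$
$A = -92$ ($A = - \frac{7}{3 \frac{1}{2 \cdot 3}} - 78 = - \frac{7}{3 \cdot \frac{1}{2} \cdot \frac{1}{3}} - 78 = - \frac{7 \frac{1}{\frac{1}{6}}}{3} - 78 = \left(- \frac{7}{3}\right) 6 - 78 = -14 - 78 = -92$)
$A \left(s{\left(10,0 \right)} - 129\right) = - 92 \left(-8 - 129\right) = \left(-92\right) \left(-137\right) = 12604$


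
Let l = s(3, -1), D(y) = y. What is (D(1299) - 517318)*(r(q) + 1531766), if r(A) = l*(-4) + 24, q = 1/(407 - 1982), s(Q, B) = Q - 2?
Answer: -790430679934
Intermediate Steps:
s(Q, B) = -2 + Q
l = 1 (l = -2 + 3 = 1)
q = -1/1575 (q = 1/(-1575) = -1/1575 ≈ -0.00063492)
r(A) = 20 (r(A) = 1*(-4) + 24 = -4 + 24 = 20)
(D(1299) - 517318)*(r(q) + 1531766) = (1299 - 517318)*(20 + 1531766) = -516019*1531786 = -790430679934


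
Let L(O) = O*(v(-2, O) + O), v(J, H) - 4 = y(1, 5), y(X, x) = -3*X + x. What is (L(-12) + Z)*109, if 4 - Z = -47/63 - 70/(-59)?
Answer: 30613195/3717 ≈ 8236.0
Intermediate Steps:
Z = 13231/3717 (Z = 4 - (-47/63 - 70/(-59)) = 4 - (-47*1/63 - 70*(-1/59)) = 4 - (-47/63 + 70/59) = 4 - 1*1637/3717 = 4 - 1637/3717 = 13231/3717 ≈ 3.5596)
y(X, x) = x - 3*X
v(J, H) = 6 (v(J, H) = 4 + (5 - 3*1) = 4 + (5 - 3) = 4 + 2 = 6)
L(O) = O*(6 + O)
(L(-12) + Z)*109 = (-12*(6 - 12) + 13231/3717)*109 = (-12*(-6) + 13231/3717)*109 = (72 + 13231/3717)*109 = (280855/3717)*109 = 30613195/3717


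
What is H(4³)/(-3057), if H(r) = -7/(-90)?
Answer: -7/275130 ≈ -2.5443e-5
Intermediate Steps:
H(r) = 7/90 (H(r) = -7*(-1/90) = 7/90)
H(4³)/(-3057) = (7/90)/(-3057) = (7/90)*(-1/3057) = -7/275130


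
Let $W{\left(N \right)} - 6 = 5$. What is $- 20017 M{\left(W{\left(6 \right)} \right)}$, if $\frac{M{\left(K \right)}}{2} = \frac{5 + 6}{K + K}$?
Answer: $-20017$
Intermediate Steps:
$W{\left(N \right)} = 11$ ($W{\left(N \right)} = 6 + 5 = 11$)
$M{\left(K \right)} = \frac{11}{K}$ ($M{\left(K \right)} = 2 \frac{5 + 6}{K + K} = 2 \frac{11}{2 K} = \frac{11}{K}$)
$- 20017 M{\left(W{\left(6 \right)} \right)} = - 20017 \cdot \frac{11}{11} = - 20017 \cdot 11 \cdot \frac{1}{11} = \left(-20017\right) 1 = -20017$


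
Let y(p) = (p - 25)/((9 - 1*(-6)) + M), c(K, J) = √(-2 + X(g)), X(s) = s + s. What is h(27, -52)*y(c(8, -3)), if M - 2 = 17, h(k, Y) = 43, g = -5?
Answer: -1075/34 + 43*I*√3/17 ≈ -31.618 + 4.3811*I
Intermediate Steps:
X(s) = 2*s
M = 19 (M = 2 + 17 = 19)
c(K, J) = 2*I*√3 (c(K, J) = √(-2 + 2*(-5)) = √(-2 - 10) = √(-12) = 2*I*√3)
y(p) = -25/34 + p/34 (y(p) = (p - 25)/((9 - 1*(-6)) + 19) = (-25 + p)/((9 + 6) + 19) = (-25 + p)/(15 + 19) = (-25 + p)/34 = (-25 + p)*(1/34) = -25/34 + p/34)
h(27, -52)*y(c(8, -3)) = 43*(-25/34 + (2*I*√3)/34) = 43*(-25/34 + I*√3/17) = -1075/34 + 43*I*√3/17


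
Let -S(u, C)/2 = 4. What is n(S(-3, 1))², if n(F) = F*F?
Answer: 4096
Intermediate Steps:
S(u, C) = -8 (S(u, C) = -2*4 = -8)
n(F) = F²
n(S(-3, 1))² = ((-8)²)² = 64² = 4096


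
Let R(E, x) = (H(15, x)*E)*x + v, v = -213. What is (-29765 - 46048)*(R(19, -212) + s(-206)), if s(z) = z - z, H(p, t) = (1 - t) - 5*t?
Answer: 388758222741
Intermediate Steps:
H(p, t) = 1 - 6*t
s(z) = 0
R(E, x) = -213 + E*x*(1 - 6*x) (R(E, x) = ((1 - 6*x)*E)*x - 213 = (E*(1 - 6*x))*x - 213 = E*x*(1 - 6*x) - 213 = -213 + E*x*(1 - 6*x))
(-29765 - 46048)*(R(19, -212) + s(-206)) = (-29765 - 46048)*((-213 - 1*19*(-212)*(-1 + 6*(-212))) + 0) = -75813*((-213 - 1*19*(-212)*(-1 - 1272)) + 0) = -75813*((-213 - 1*19*(-212)*(-1273)) + 0) = -75813*((-213 - 5127644) + 0) = -75813*(-5127857 + 0) = -75813*(-5127857) = 388758222741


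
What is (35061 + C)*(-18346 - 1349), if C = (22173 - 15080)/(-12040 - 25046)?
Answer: -8536240729445/12362 ≈ -6.9052e+8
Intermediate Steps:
C = -7093/37086 (C = 7093/(-37086) = 7093*(-1/37086) = -7093/37086 ≈ -0.19126)
(35061 + C)*(-18346 - 1349) = (35061 - 7093/37086)*(-18346 - 1349) = (1300265153/37086)*(-19695) = -8536240729445/12362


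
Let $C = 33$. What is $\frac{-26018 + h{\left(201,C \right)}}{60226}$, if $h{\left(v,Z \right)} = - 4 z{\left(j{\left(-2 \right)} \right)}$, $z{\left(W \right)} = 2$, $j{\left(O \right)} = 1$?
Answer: $- \frac{13013}{30113} \approx -0.43214$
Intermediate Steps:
$h{\left(v,Z \right)} = -8$ ($h{\left(v,Z \right)} = \left(-4\right) 2 = -8$)
$\frac{-26018 + h{\left(201,C \right)}}{60226} = \frac{-26018 - 8}{60226} = \left(-26026\right) \frac{1}{60226} = - \frac{13013}{30113}$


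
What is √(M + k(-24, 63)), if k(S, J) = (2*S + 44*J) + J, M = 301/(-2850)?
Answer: √905461986/570 ≈ 52.791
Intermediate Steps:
M = -301/2850 (M = 301*(-1/2850) = -301/2850 ≈ -0.10561)
k(S, J) = 2*S + 45*J
√(M + k(-24, 63)) = √(-301/2850 + (2*(-24) + 45*63)) = √(-301/2850 + (-48 + 2835)) = √(-301/2850 + 2787) = √(7942649/2850) = √905461986/570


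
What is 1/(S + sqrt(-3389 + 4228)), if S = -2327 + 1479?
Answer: -848/718265 - sqrt(839)/718265 ≈ -0.0012209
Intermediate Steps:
S = -848
1/(S + sqrt(-3389 + 4228)) = 1/(-848 + sqrt(-3389 + 4228)) = 1/(-848 + sqrt(839))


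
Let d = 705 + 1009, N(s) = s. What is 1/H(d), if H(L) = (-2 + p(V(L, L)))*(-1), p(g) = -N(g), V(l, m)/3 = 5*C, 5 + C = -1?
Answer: -1/88 ≈ -0.011364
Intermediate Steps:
C = -6 (C = -5 - 1 = -6)
V(l, m) = -90 (V(l, m) = 3*(5*(-6)) = 3*(-30) = -90)
p(g) = -g
d = 1714
H(L) = -88 (H(L) = (-2 - 1*(-90))*(-1) = (-2 + 90)*(-1) = 88*(-1) = -88)
1/H(d) = 1/(-88) = -1/88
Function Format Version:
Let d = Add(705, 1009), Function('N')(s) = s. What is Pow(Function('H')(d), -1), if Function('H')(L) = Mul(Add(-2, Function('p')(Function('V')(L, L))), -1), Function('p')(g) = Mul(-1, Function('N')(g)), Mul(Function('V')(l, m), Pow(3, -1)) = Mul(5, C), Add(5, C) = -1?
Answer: Rational(-1, 88) ≈ -0.011364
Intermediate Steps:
C = -6 (C = Add(-5, -1) = -6)
Function('V')(l, m) = -90 (Function('V')(l, m) = Mul(3, Mul(5, -6)) = Mul(3, -30) = -90)
Function('p')(g) = Mul(-1, g)
d = 1714
Function('H')(L) = -88 (Function('H')(L) = Mul(Add(-2, Mul(-1, -90)), -1) = Mul(Add(-2, 90), -1) = Mul(88, -1) = -88)
Pow(Function('H')(d), -1) = Pow(-88, -1) = Rational(-1, 88)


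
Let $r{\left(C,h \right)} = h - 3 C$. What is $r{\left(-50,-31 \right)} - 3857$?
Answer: $-3738$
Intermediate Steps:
$r{\left(-50,-31 \right)} - 3857 = \left(-31 - -150\right) - 3857 = \left(-31 + 150\right) - 3857 = 119 - 3857 = -3738$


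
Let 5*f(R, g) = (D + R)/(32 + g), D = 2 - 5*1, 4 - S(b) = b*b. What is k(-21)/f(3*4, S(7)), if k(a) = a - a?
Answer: 0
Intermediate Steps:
S(b) = 4 - b**2 (S(b) = 4 - b*b = 4 - b**2)
k(a) = 0
D = -3 (D = 2 - 5 = -3)
f(R, g) = (-3 + R)/(5*(32 + g)) (f(R, g) = ((-3 + R)/(32 + g))/5 = (-3 + R)/(5*(32 + g)))
k(-21)/f(3*4, S(7)) = 0/(((-3 + 3*4)/(5*(32 + (4 - 1*7**2))))) = 0/(((-3 + 12)/(5*(32 + (4 - 1*49))))) = 0/(((1/5)*9/(32 + (4 - 49)))) = 0/(((1/5)*9/(32 - 45))) = 0/(((1/5)*9/(-13))) = 0/(((1/5)*(-1/13)*9)) = 0/(-9/65) = 0*(-65/9) = 0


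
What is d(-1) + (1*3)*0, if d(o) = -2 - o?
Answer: -1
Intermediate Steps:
d(-1) + (1*3)*0 = (-2 - 1*(-1)) + (1*3)*0 = (-2 + 1) + 3*0 = -1 + 0 = -1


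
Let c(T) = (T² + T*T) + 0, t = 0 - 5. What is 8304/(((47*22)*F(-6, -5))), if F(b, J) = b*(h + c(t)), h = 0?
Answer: -346/12925 ≈ -0.026770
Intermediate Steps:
t = -5
c(T) = 2*T² (c(T) = (T² + T²) + 0 = 2*T² + 0 = 2*T²)
F(b, J) = 50*b (F(b, J) = b*(0 + 2*(-5)²) = b*(0 + 2*25) = b*(0 + 50) = b*50 = 50*b)
8304/(((47*22)*F(-6, -5))) = 8304/(((47*22)*(50*(-6)))) = 8304/((1034*(-300))) = 8304/(-310200) = 8304*(-1/310200) = -346/12925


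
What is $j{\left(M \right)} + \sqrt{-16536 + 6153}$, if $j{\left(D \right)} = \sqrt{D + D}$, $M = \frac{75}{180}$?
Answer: $\frac{\sqrt{30}}{6} + i \sqrt{10383} \approx 0.91287 + 101.9 i$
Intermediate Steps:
$M = \frac{5}{12}$ ($M = 75 \cdot \frac{1}{180} = \frac{5}{12} \approx 0.41667$)
$j{\left(D \right)} = \sqrt{2} \sqrt{D}$ ($j{\left(D \right)} = \sqrt{2 D} = \sqrt{2} \sqrt{D}$)
$j{\left(M \right)} + \sqrt{-16536 + 6153} = \sqrt{2} \sqrt{\frac{5}{12}} + \sqrt{-16536 + 6153} = \sqrt{2} \frac{\sqrt{15}}{6} + \sqrt{-10383} = \frac{\sqrt{30}}{6} + i \sqrt{10383}$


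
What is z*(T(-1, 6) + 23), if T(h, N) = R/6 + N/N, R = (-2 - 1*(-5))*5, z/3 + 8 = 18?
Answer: 795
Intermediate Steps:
z = 30 (z = -24 + 3*18 = -24 + 54 = 30)
R = 15 (R = (-2 + 5)*5 = 3*5 = 15)
T(h, N) = 7/2 (T(h, N) = 15/6 + N/N = 15*(1/6) + 1 = 5/2 + 1 = 7/2)
z*(T(-1, 6) + 23) = 30*(7/2 + 23) = 30*(53/2) = 795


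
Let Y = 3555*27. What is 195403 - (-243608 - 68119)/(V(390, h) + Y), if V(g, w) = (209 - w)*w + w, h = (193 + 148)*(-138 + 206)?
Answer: 104094671398510/532717879 ≈ 1.9540e+5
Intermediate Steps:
h = 23188 (h = 341*68 = 23188)
Y = 95985
V(g, w) = w + w*(209 - w) (V(g, w) = w*(209 - w) + w = w + w*(209 - w))
195403 - (-243608 - 68119)/(V(390, h) + Y) = 195403 - (-243608 - 68119)/(23188*(210 - 1*23188) + 95985) = 195403 - (-311727)/(23188*(210 - 23188) + 95985) = 195403 - (-311727)/(23188*(-22978) + 95985) = 195403 - (-311727)/(-532813864 + 95985) = 195403 - (-311727)/(-532717879) = 195403 - (-311727)*(-1)/532717879 = 195403 - 1*311727/532717879 = 195403 - 311727/532717879 = 104094671398510/532717879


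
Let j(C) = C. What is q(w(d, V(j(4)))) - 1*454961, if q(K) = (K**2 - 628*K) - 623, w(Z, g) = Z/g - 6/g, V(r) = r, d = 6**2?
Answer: -1840951/4 ≈ -4.6024e+5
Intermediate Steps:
d = 36
w(Z, g) = -6/g + Z/g
q(K) = -623 + K**2 - 628*K
q(w(d, V(j(4)))) - 1*454961 = (-623 + ((-6 + 36)/4)**2 - 628*(-6 + 36)/4) - 1*454961 = (-623 + ((1/4)*30)**2 - 157*30) - 454961 = (-623 + (15/2)**2 - 628*15/2) - 454961 = (-623 + 225/4 - 4710) - 454961 = -21107/4 - 454961 = -1840951/4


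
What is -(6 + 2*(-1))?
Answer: -4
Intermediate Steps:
-(6 + 2*(-1)) = -(6 - 2) = -1*4 = -4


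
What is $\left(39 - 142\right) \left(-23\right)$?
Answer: $2369$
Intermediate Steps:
$\left(39 - 142\right) \left(-23\right) = \left(-103\right) \left(-23\right) = 2369$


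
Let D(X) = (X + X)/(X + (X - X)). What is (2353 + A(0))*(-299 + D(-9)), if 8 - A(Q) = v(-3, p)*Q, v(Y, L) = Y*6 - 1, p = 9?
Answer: -701217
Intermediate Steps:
v(Y, L) = -1 + 6*Y (v(Y, L) = 6*Y - 1 = -1 + 6*Y)
D(X) = 2 (D(X) = (2*X)/(X + 0) = (2*X)/X = 2)
A(Q) = 8 + 19*Q (A(Q) = 8 - (-1 + 6*(-3))*Q = 8 - (-1 - 18)*Q = 8 - (-19)*Q = 8 + 19*Q)
(2353 + A(0))*(-299 + D(-9)) = (2353 + (8 + 19*0))*(-299 + 2) = (2353 + (8 + 0))*(-297) = (2353 + 8)*(-297) = 2361*(-297) = -701217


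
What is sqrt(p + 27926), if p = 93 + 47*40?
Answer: sqrt(29899) ≈ 172.91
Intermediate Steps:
p = 1973 (p = 93 + 1880 = 1973)
sqrt(p + 27926) = sqrt(1973 + 27926) = sqrt(29899)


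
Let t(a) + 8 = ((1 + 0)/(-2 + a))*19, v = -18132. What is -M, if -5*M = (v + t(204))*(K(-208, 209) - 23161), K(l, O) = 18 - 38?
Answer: 84941234241/1010 ≈ 8.4100e+7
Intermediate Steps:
K(l, O) = -20
t(a) = -8 + 19/(-2 + a) (t(a) = -8 + ((1 + 0)/(-2 + a))*19 = -8 + (1/(-2 + a))*19 = -8 + 19/(-2 + a))
M = -84941234241/1010 (M = -(-18132 + (35 - 8*204)/(-2 + 204))*(-20 - 23161)/5 = -(-18132 + (35 - 1632)/202)*(-23181)/5 = -(-18132 + (1/202)*(-1597))*(-23181)/5 = -(-18132 - 1597/202)*(-23181)/5 = -(-3664261)*(-23181)/1010 = -1/5*84941234241/202 = -84941234241/1010 ≈ -8.4100e+7)
-M = -1*(-84941234241/1010) = 84941234241/1010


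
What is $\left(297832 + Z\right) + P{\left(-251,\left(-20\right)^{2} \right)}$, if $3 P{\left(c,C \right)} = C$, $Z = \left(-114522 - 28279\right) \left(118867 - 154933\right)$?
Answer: $\frac{15451676494}{3} \approx 5.1506 \cdot 10^{9}$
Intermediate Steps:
$Z = 5150260866$ ($Z = \left(-142801\right) \left(-36066\right) = 5150260866$)
$P{\left(c,C \right)} = \frac{C}{3}$
$\left(297832 + Z\right) + P{\left(-251,\left(-20\right)^{2} \right)} = \left(297832 + 5150260866\right) + \frac{\left(-20\right)^{2}}{3} = 5150558698 + \frac{1}{3} \cdot 400 = 5150558698 + \frac{400}{3} = \frac{15451676494}{3}$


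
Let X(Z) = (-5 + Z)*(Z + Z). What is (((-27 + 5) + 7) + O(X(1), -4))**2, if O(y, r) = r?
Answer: 361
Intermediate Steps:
X(Z) = 2*Z*(-5 + Z) (X(Z) = (-5 + Z)*(2*Z) = 2*Z*(-5 + Z))
(((-27 + 5) + 7) + O(X(1), -4))**2 = (((-27 + 5) + 7) - 4)**2 = ((-22 + 7) - 4)**2 = (-15 - 4)**2 = (-19)**2 = 361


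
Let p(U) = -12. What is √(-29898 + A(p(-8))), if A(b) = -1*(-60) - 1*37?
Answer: 5*I*√1195 ≈ 172.84*I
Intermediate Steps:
A(b) = 23 (A(b) = 60 - 37 = 23)
√(-29898 + A(p(-8))) = √(-29898 + 23) = √(-29875) = 5*I*√1195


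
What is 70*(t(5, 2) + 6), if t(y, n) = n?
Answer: 560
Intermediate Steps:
70*(t(5, 2) + 6) = 70*(2 + 6) = 70*8 = 560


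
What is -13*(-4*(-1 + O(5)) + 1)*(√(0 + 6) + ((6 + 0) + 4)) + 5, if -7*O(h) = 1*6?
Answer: -7635/7 - 767*√6/7 ≈ -1359.1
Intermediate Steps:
O(h) = -6/7
-13*(-4*(-1 + O(5)) + 1)*(√(0 + 6) + ((6 + 0) + 4)) + 5 = -13*(-4*(-1 - 6/7) + 1)*(√(0 + 6) + ((6 + 0) + 4)) + 5 = -13*(-4*(-13/7) + 1)*(√6 + (6 + 4)) + 5 = -13*(52/7 + 1)*(√6 + 10) + 5 = -767*(10 + √6)/7 + 5 = -13*(590/7 + 59*√6/7) + 5 = (-7670/7 - 767*√6/7) + 5 = -7635/7 - 767*√6/7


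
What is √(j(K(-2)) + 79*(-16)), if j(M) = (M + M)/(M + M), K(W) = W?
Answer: I*√1263 ≈ 35.539*I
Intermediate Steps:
j(M) = 1 (j(M) = (2*M)/((2*M)) = (2*M)*(1/(2*M)) = 1)
√(j(K(-2)) + 79*(-16)) = √(1 + 79*(-16)) = √(1 - 1264) = √(-1263) = I*√1263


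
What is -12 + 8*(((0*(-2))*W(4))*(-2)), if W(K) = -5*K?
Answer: -12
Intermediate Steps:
-12 + 8*(((0*(-2))*W(4))*(-2)) = -12 + 8*(((0*(-2))*(-5*4))*(-2)) = -12 + 8*((0*(-20))*(-2)) = -12 + 8*(0*(-2)) = -12 + 8*0 = -12 + 0 = -12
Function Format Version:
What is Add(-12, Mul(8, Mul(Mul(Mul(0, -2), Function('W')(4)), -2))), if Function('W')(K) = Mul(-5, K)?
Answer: -12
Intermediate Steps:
Add(-12, Mul(8, Mul(Mul(Mul(0, -2), Function('W')(4)), -2))) = Add(-12, Mul(8, Mul(Mul(Mul(0, -2), Mul(-5, 4)), -2))) = Add(-12, Mul(8, Mul(Mul(0, -20), -2))) = Add(-12, Mul(8, Mul(0, -2))) = Add(-12, Mul(8, 0)) = Add(-12, 0) = -12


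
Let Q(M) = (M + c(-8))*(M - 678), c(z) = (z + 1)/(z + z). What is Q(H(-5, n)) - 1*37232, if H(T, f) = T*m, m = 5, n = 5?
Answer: -319433/16 ≈ -19965.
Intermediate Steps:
c(z) = (1 + z)/(2*z) (c(z) = (1 + z)/((2*z)) = (1 + z)*(1/(2*z)) = (1 + z)/(2*z))
H(T, f) = 5*T (H(T, f) = T*5 = 5*T)
Q(M) = (-678 + M)*(7/16 + M) (Q(M) = (M + (½)*(1 - 8)/(-8))*(M - 678) = (M + (½)*(-⅛)*(-7))*(-678 + M) = (M + 7/16)*(-678 + M) = (7/16 + M)*(-678 + M) = (-678 + M)*(7/16 + M))
Q(H(-5, n)) - 1*37232 = (-2373/8 + (5*(-5))² - 54205*(-5)/16) - 1*37232 = (-2373/8 + (-25)² - 10841/16*(-25)) - 37232 = (-2373/8 + 625 + 271025/16) - 37232 = 276279/16 - 37232 = -319433/16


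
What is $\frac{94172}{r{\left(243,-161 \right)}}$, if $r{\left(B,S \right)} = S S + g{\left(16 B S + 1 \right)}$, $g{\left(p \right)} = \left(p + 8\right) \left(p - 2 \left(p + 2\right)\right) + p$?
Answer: $- \frac{94172}{391827773563} \approx -2.4034 \cdot 10^{-7}$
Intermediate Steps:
$g{\left(p \right)} = p + \left(-4 - p\right) \left(8 + p\right)$ ($g{\left(p \right)} = \left(8 + p\right) \left(p - 2 \left(2 + p\right)\right) + p = \left(8 + p\right) \left(p - \left(4 + 2 p\right)\right) + p = \left(8 + p\right) \left(-4 - p\right) + p = \left(-4 - p\right) \left(8 + p\right) + p = p + \left(-4 - p\right) \left(8 + p\right)$)
$r{\left(B,S \right)} = -43 + S^{2} - \left(1 + 16 B S\right)^{2} - 176 B S$ ($r{\left(B,S \right)} = S S - \left(32 + \left(16 B S + 1\right)^{2} + 11 \left(16 B S + 1\right)\right) = S^{2} - \left(32 + \left(16 B S + 1\right)^{2} + 11 \left(16 B S + 1\right)\right) = S^{2} - \left(32 + \left(1 + 16 B S\right)^{2} + 11 \left(1 + 16 B S\right)\right) = S^{2} - \left(43 + \left(1 + 16 B S\right)^{2} + 176 B S\right) = -43 + S^{2} - \left(1 + 16 B S\right)^{2} - 176 B S$)
$\frac{94172}{r{\left(243,-161 \right)}} = \frac{94172}{-43 + \left(-161\right)^{2} - \left(1 + 16 \cdot 243 \left(-161\right)\right)^{2} - 42768 \left(-161\right)} = \frac{94172}{-43 + 25921 - \left(1 - 625968\right)^{2} + 6885648} = \frac{94172}{-43 + 25921 - \left(-625967\right)^{2} + 6885648} = \frac{94172}{-43 + 25921 - 391834685089 + 6885648} = \frac{94172}{-391827773563} = 94172 \left(- \frac{1}{391827773563}\right) = - \frac{94172}{391827773563}$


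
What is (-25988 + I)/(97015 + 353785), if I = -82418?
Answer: -54203/225400 ≈ -0.24047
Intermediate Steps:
(-25988 + I)/(97015 + 353785) = (-25988 - 82418)/(97015 + 353785) = -108406/450800 = -108406*1/450800 = -54203/225400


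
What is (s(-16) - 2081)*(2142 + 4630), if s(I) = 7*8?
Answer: -13713300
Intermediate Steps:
s(I) = 56
(s(-16) - 2081)*(2142 + 4630) = (56 - 2081)*(2142 + 4630) = -2025*6772 = -13713300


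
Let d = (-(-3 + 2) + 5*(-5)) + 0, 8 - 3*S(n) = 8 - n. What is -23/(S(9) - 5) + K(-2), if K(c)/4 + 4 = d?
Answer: -201/2 ≈ -100.50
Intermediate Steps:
S(n) = n/3 (S(n) = 8/3 - (8 - n)/3 = 8/3 + (-8/3 + n/3) = n/3)
d = -24 (d = (-1*(-1) - 25) + 0 = (1 - 25) + 0 = -24 + 0 = -24)
K(c) = -112 (K(c) = -16 + 4*(-24) = -16 - 96 = -112)
-23/(S(9) - 5) + K(-2) = -23/((1/3)*9 - 5) - 112 = -23/(3 - 5) - 112 = -23/(-2) - 112 = -1/2*(-23) - 112 = 23/2 - 112 = -201/2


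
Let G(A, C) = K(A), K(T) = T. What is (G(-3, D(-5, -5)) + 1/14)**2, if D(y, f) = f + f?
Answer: 1681/196 ≈ 8.5765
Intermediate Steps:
D(y, f) = 2*f
G(A, C) = A
(G(-3, D(-5, -5)) + 1/14)**2 = (-3 + 1/14)**2 = (-41/14)**2 = 1681/196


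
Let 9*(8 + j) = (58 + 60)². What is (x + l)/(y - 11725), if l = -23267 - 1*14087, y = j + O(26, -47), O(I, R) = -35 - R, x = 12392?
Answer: 224658/91565 ≈ 2.4535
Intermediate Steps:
j = 13852/9 (j = -8 + (58 + 60)²/9 = -8 + (⅑)*118² = -8 + (⅑)*13924 = -8 + 13924/9 = 13852/9 ≈ 1539.1)
y = 13960/9 (y = 13852/9 + (-35 - 1*(-47)) = 13852/9 + (-35 + 47) = 13852/9 + 12 = 13960/9 ≈ 1551.1)
l = -37354 (l = -23267 - 14087 = -37354)
(x + l)/(y - 11725) = (12392 - 37354)/(13960/9 - 11725) = -24962/(-91565/9) = -24962*(-9/91565) = 224658/91565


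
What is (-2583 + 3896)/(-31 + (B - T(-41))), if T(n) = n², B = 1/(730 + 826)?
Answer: -2043028/2663871 ≈ -0.76694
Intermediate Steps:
B = 1/1556 ≈ 0.00064267
(-2583 + 3896)/(-31 + (B - T(-41))) = (-2583 + 3896)/(-31 + (1/1556 - 1*(-41)²)) = 1313/(-31 + (1/1556 - 1*1681)) = 1313/(-31 + (1/1556 - 1681)) = 1313/(-31 - 2615635/1556) = 1313/(-2663871/1556) = 1313*(-1556/2663871) = -2043028/2663871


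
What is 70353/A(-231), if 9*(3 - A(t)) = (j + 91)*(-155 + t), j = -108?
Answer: -633177/6535 ≈ -96.890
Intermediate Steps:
A(t) = -2608/9 + 17*t/9 (A(t) = 3 - (-108 + 91)*(-155 + t)/9 = 3 - (-17)*(-155 + t)/9 = 3 - (2635 - 17*t)/9 = 3 + (-2635/9 + 17*t/9) = -2608/9 + 17*t/9)
70353/A(-231) = 70353/(-2608/9 + (17/9)*(-231)) = 70353/(-2608/9 - 1309/3) = 70353/(-6535/9) = 70353*(-9/6535) = -633177/6535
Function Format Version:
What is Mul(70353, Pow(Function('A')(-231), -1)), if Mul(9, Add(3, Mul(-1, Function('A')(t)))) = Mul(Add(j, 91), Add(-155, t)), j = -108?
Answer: Rational(-633177, 6535) ≈ -96.890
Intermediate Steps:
Function('A')(t) = Add(Rational(-2608, 9), Mul(Rational(17, 9), t)) (Function('A')(t) = Add(3, Mul(Rational(-1, 9), Mul(Add(-108, 91), Add(-155, t)))) = Add(3, Mul(Rational(-1, 9), Mul(-17, Add(-155, t)))) = Add(3, Mul(Rational(-1, 9), Add(2635, Mul(-17, t)))) = Add(3, Add(Rational(-2635, 9), Mul(Rational(17, 9), t))) = Add(Rational(-2608, 9), Mul(Rational(17, 9), t)))
Mul(70353, Pow(Function('A')(-231), -1)) = Mul(70353, Pow(Add(Rational(-2608, 9), Mul(Rational(17, 9), -231)), -1)) = Mul(70353, Pow(Add(Rational(-2608, 9), Rational(-1309, 3)), -1)) = Mul(70353, Pow(Rational(-6535, 9), -1)) = Mul(70353, Rational(-9, 6535)) = Rational(-633177, 6535)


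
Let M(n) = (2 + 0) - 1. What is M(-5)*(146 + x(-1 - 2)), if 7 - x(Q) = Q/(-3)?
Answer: 152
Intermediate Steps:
M(n) = 1 (M(n) = 2 - 1 = 1)
x(Q) = 7 + Q/3 (x(Q) = 7 - Q/(-3) = 7 - Q*(-1)/3 = 7 - (-1)*Q/3 = 7 + Q/3)
M(-5)*(146 + x(-1 - 2)) = 1*(146 + (7 + (-1 - 2)/3)) = 1*(146 + (7 + (⅓)*(-3))) = 1*(146 + (7 - 1)) = 1*(146 + 6) = 1*152 = 152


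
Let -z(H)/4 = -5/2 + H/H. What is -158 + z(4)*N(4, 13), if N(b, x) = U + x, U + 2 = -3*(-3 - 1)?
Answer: -20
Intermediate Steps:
U = 10 (U = -2 - 3*(-3 - 1) = -2 - 3*(-4) = -2 + 12 = 10)
z(H) = 6 (z(H) = -4*(-5/2 + H/H) = -4*(-5*½ + 1) = -4*(-5/2 + 1) = -4*(-3/2) = 6)
N(b, x) = 10 + x
-158 + z(4)*N(4, 13) = -158 + 6*(10 + 13) = -158 + 6*23 = -158 + 138 = -20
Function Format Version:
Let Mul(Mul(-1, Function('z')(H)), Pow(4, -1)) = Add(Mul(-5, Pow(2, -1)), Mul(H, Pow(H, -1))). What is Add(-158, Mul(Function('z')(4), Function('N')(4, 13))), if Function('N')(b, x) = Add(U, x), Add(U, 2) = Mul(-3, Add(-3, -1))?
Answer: -20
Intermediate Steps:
U = 10 (U = Add(-2, Mul(-3, Add(-3, -1))) = Add(-2, Mul(-3, -4)) = Add(-2, 12) = 10)
Function('z')(H) = 6 (Function('z')(H) = Mul(-4, Add(Mul(-5, Pow(2, -1)), Mul(H, Pow(H, -1)))) = Mul(-4, Add(Mul(-5, Rational(1, 2)), 1)) = Mul(-4, Add(Rational(-5, 2), 1)) = Mul(-4, Rational(-3, 2)) = 6)
Function('N')(b, x) = Add(10, x)
Add(-158, Mul(Function('z')(4), Function('N')(4, 13))) = Add(-158, Mul(6, Add(10, 13))) = Add(-158, Mul(6, 23)) = Add(-158, 138) = -20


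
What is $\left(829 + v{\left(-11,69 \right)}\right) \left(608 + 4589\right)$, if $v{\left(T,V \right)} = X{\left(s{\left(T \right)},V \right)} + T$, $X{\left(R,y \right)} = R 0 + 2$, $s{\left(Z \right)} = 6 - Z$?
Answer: $4261540$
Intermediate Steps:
$X{\left(R,y \right)} = 2$ ($X{\left(R,y \right)} = 0 + 2 = 2$)
$v{\left(T,V \right)} = 2 + T$
$\left(829 + v{\left(-11,69 \right)}\right) \left(608 + 4589\right) = \left(829 + \left(2 - 11\right)\right) \left(608 + 4589\right) = \left(829 - 9\right) 5197 = 820 \cdot 5197 = 4261540$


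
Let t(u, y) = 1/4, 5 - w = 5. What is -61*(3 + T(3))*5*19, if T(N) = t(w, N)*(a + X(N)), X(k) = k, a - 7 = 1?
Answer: -133285/4 ≈ -33321.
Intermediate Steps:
a = 8 (a = 7 + 1 = 8)
w = 0 (w = 5 - 1*5 = 5 - 5 = 0)
t(u, y) = 1/4
T(N) = 2 + N/4 (T(N) = (8 + N)/4 = 2 + N/4)
-61*(3 + T(3))*5*19 = -61*(3 + (2 + (1/4)*3))*5*19 = -61*(3 + (2 + 3/4))*5*19 = -61*(3 + 11/4)*5*19 = -1403*5/4*19 = -61*115/4*19 = -7015/4*19 = -133285/4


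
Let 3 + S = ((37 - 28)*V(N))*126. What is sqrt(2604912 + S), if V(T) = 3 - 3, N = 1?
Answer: sqrt(2604909) ≈ 1614.0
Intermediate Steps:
V(T) = 0
S = -3 (S = -3 + ((37 - 28)*0)*126 = -3 + (9*0)*126 = -3 + 0*126 = -3 + 0 = -3)
sqrt(2604912 + S) = sqrt(2604912 - 3) = sqrt(2604909)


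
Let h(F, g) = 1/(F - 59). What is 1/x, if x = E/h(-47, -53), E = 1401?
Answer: -1/148506 ≈ -6.7337e-6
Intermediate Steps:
h(F, g) = 1/(-59 + F)
x = -148506 (x = 1401/(1/(-59 - 47)) = 1401/(1/(-106)) = 1401/(-1/106) = 1401*(-106) = -148506)
1/x = 1/(-148506) = -1/148506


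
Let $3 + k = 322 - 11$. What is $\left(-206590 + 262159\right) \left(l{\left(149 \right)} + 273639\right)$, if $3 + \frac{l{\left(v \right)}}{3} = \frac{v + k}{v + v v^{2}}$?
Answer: $\frac{50300773014801159}{3308098} \approx 1.5205 \cdot 10^{10}$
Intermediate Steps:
$k = 308$ ($k = -3 + \left(322 - 11\right) = -3 + 311 = 308$)
$l{\left(v \right)} = -9 + \frac{3 \left(308 + v\right)}{v + v^{3}}$ ($l{\left(v \right)} = -9 + 3 \frac{v + 308}{v + v v^{2}} = -9 + 3 \frac{308 + v}{v + v^{3}} = -9 + \frac{3 \left(308 + v\right)}{v + v^{3}}$)
$\left(-206590 + 262159\right) \left(l{\left(149 \right)} + 273639\right) = \left(-206590 + 262159\right) \left(\frac{924 - 9 \cdot 149^{3} - 894}{149 + 149^{3}} + 273639\right) = 55569 \left(\frac{924 - 29771541 - 894}{149 + 3307949} + 273639\right) = 55569 \left(\frac{924 - 29771541 - 894}{3308098} + 273639\right) = 55569 \left(\frac{1}{3308098} \left(-29771511\right) + 273639\right) = 55569 \left(- \frac{29771511}{3308098} + 273639\right) = 55569 \cdot \frac{905194857111}{3308098} = \frac{50300773014801159}{3308098}$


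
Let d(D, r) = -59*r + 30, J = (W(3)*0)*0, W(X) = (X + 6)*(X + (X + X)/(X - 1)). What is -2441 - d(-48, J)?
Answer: -2471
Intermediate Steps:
W(X) = (6 + X)*(X + 2*X/(-1 + X)) (W(X) = (6 + X)*(X + (2*X)/(-1 + X)) = (6 + X)*(X + 2*X/(-1 + X)))
J = 0 (J = ((3*(6 + 3² + 7*3)/(-1 + 3))*0)*0 = ((3*(6 + 9 + 21)/2)*0)*0 = ((3*(½)*36)*0)*0 = (54*0)*0 = 0*0 = 0)
d(D, r) = 30 - 59*r
-2441 - d(-48, J) = -2441 - (30 - 59*0) = -2441 - (30 + 0) = -2441 - 1*30 = -2441 - 30 = -2471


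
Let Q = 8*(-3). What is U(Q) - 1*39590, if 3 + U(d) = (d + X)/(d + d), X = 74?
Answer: -950257/24 ≈ -39594.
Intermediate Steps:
Q = -24
U(d) = -3 + (74 + d)/(2*d) (U(d) = -3 + (d + 74)/(d + d) = -3 + (74 + d)/((2*d)) = -3 + (74 + d)*(1/(2*d)) = -3 + (74 + d)/(2*d))
U(Q) - 1*39590 = (-5/2 + 37/(-24)) - 1*39590 = (-5/2 + 37*(-1/24)) - 39590 = (-5/2 - 37/24) - 39590 = -97/24 - 39590 = -950257/24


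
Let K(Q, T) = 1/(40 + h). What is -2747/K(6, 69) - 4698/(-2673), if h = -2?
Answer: -3444680/33 ≈ -1.0438e+5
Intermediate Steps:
K(Q, T) = 1/38 (K(Q, T) = 1/(40 - 2) = 1/38)
-2747/K(6, 69) - 4698/(-2673) = -2747/1/38 - 4698/(-2673) = -2747*38 - 4698*(-1/2673) = -104386 + 58/33 = -3444680/33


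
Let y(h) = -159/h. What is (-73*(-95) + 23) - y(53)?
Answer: 6961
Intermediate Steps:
(-73*(-95) + 23) - y(53) = (-73*(-95) + 23) - (-159)/53 = (6935 + 23) - (-159)/53 = 6958 - 1*(-3) = 6958 + 3 = 6961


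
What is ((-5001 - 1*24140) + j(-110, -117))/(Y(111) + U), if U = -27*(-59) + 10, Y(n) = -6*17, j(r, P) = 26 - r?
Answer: -29005/1501 ≈ -19.324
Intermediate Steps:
Y(n) = -102
U = 1603 (U = 1593 + 10 = 1603)
((-5001 - 1*24140) + j(-110, -117))/(Y(111) + U) = ((-5001 - 1*24140) + (26 - 1*(-110)))/(-102 + 1603) = ((-5001 - 24140) + (26 + 110))/1501 = (-29141 + 136)*(1/1501) = -29005*1/1501 = -29005/1501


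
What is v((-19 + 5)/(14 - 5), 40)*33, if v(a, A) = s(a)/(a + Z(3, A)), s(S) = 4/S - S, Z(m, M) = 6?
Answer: -264/35 ≈ -7.5429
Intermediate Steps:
s(S) = -S + 4/S
v(a, A) = (-a + 4/a)/(6 + a) (v(a, A) = (-a + 4/a)/(a + 6) = (-a + 4/a)/(6 + a))
v((-19 + 5)/(14 - 5), 40)*33 = ((4 - ((-19 + 5)/(14 - 5))²)/((((-19 + 5)/(14 - 5)))*(6 + (-19 + 5)/(14 - 5))))*33 = ((4 - (-14/9)²)/(((-14/9))*(6 - 14/9)))*33 = ((4 - (-14*⅑)²)/(((-14*⅑))*(6 - 14*⅑)))*33 = ((4 - (-14/9)²)/((-14/9)*(6 - 14/9)))*33 = -9*(4 - 1*196/81)/(14*40/9)*33 = -9/14*9/40*(4 - 196/81)*33 = -9/14*9/40*128/81*33 = -8/35*33 = -264/35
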